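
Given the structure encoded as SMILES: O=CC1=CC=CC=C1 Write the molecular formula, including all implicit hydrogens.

C7H6O

Walk through each heavy atom and fill implicit hydrogens from standard valence (C 4, N 3, O 2, S 2, halogen 1):
  atom 1: O, bond orders sum to 2 (valence 2) → 0 H
  atom 2: C, bond orders sum to 3 (valence 4) → 1 H
  atom 3: C, bond orders sum to 4 (valence 4) → 0 H
  atom 4: C, bond orders sum to 3 (valence 4) → 1 H
  atom 5: C, bond orders sum to 3 (valence 4) → 1 H
  atom 6: C, bond orders sum to 3 (valence 4) → 1 H
  atom 7: C, bond orders sum to 3 (valence 4) → 1 H
  atom 8: C, bond orders sum to 3 (valence 4) → 1 H
Totals → C:7, H:6, O:1.
In Hill order: C7H6O.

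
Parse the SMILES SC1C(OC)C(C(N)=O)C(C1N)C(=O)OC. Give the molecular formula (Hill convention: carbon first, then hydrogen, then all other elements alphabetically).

Walk through each heavy atom and fill implicit hydrogens from standard valence (C 4, N 3, O 2, S 2, halogen 1):
  atom 1: S, bond orders sum to 1 (valence 2) → 1 H
  atom 2: C, bond orders sum to 3 (valence 4) → 1 H
  atom 3: C, bond orders sum to 3 (valence 4) → 1 H
  atom 4: O, bond orders sum to 2 (valence 2) → 0 H
  atom 5: C, bond orders sum to 1 (valence 4) → 3 H
  atom 6: C, bond orders sum to 3 (valence 4) → 1 H
  atom 7: C, bond orders sum to 4 (valence 4) → 0 H
  atom 8: N, bond orders sum to 1 (valence 3) → 2 H
  atom 9: O, bond orders sum to 2 (valence 2) → 0 H
  atom 10: C, bond orders sum to 3 (valence 4) → 1 H
  atom 11: C, bond orders sum to 3 (valence 4) → 1 H
  atom 12: N, bond orders sum to 1 (valence 3) → 2 H
  atom 13: C, bond orders sum to 4 (valence 4) → 0 H
  atom 14: O, bond orders sum to 2 (valence 2) → 0 H
  atom 15: O, bond orders sum to 2 (valence 2) → 0 H
  atom 16: C, bond orders sum to 1 (valence 4) → 3 H
Totals → C:9, H:16, N:2, O:4, S:1.

C9H16N2O4S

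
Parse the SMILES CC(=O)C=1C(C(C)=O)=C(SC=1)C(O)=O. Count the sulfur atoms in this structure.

1

Scan the SMILES for S atoms (remember two-letter symbols like Cl and Br are single atoms).
Sulfur count: 1.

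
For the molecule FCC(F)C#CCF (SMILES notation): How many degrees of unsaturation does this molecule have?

2

Molecular formula: C5H5F3.
DoU = (2C + 2 + N − H − X) / 2, where X is the halogen count and O/S are ignored.
    = (2·5 + 2 + 0 − 5 − 3) / 2 = 4 / 2 = 2.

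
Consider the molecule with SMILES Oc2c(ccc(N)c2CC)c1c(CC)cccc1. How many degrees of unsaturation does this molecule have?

8

Molecular formula: C16H19NO.
DoU = (2C + 2 + N − H − X) / 2, where X is the halogen count and O/S are ignored.
    = (2·16 + 2 + 1 − 19 − 0) / 2 = 16 / 2 = 8.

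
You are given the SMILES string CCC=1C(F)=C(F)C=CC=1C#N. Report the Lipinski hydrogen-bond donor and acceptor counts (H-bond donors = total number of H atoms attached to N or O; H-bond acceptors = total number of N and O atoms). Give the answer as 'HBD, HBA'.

Donors: find every N or O and count the H atoms it carries.
  atom 12 (N): bond orders sum to 3 → 0 H
Lipinski HBD = 0.
Acceptors: N atoms = 1, O atoms = 0 → HBA = 1.

0, 1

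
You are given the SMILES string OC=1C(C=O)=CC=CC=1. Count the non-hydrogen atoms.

9

Every atom symbol written in the SMILES (organic subset) is one heavy atom; implicit H are not written.
Heavy atoms by element → C:7, O:2.
Total: 9.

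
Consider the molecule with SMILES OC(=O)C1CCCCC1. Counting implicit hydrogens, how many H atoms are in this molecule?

12

Walk through each heavy atom and fill implicit hydrogens from standard valence (C 4, N 3, O 2, S 2, halogen 1):
  atom 1: O, bond orders sum to 1 (valence 2) → 1 H
  atom 2: C, bond orders sum to 4 (valence 4) → 0 H
  atom 3: O, bond orders sum to 2 (valence 2) → 0 H
  atom 4: C, bond orders sum to 3 (valence 4) → 1 H
  atom 5: C, bond orders sum to 2 (valence 4) → 2 H
  atom 6: C, bond orders sum to 2 (valence 4) → 2 H
  atom 7: C, bond orders sum to 2 (valence 4) → 2 H
  atom 8: C, bond orders sum to 2 (valence 4) → 2 H
  atom 9: C, bond orders sum to 2 (valence 4) → 2 H
Total hydrogens: 12.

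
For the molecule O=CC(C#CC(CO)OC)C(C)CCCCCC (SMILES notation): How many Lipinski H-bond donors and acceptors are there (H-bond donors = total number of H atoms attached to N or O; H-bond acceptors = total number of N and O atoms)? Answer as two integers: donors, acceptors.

1, 3

Donors: find every N or O and count the H atoms it carries.
  atom 1 (O): bond orders sum to 2 → 0 H
  atom 8 (O): bond orders sum to 1 → 1 H
  atom 9 (O): bond orders sum to 2 → 0 H
Lipinski HBD = 1.
Acceptors: N atoms = 0, O atoms = 3 → HBA = 3.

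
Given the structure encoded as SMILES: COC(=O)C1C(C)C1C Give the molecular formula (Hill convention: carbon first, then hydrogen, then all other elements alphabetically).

C7H12O2

Walk through each heavy atom and fill implicit hydrogens from standard valence (C 4, N 3, O 2, S 2, halogen 1):
  atom 1: C, bond orders sum to 1 (valence 4) → 3 H
  atom 2: O, bond orders sum to 2 (valence 2) → 0 H
  atom 3: C, bond orders sum to 4 (valence 4) → 0 H
  atom 4: O, bond orders sum to 2 (valence 2) → 0 H
  atom 5: C, bond orders sum to 3 (valence 4) → 1 H
  atom 6: C, bond orders sum to 3 (valence 4) → 1 H
  atom 7: C, bond orders sum to 1 (valence 4) → 3 H
  atom 8: C, bond orders sum to 3 (valence 4) → 1 H
  atom 9: C, bond orders sum to 1 (valence 4) → 3 H
Totals → C:7, H:12, O:2.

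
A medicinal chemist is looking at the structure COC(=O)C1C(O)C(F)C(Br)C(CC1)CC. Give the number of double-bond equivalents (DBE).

2

Molecular formula: C11H18BrFO3.
DoU = (2C + 2 + N − H − X) / 2, where X is the halogen count and O/S are ignored.
    = (2·11 + 2 + 0 − 18 − 2) / 2 = 4 / 2 = 2.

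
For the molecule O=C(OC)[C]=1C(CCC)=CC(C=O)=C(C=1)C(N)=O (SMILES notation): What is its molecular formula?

C13H15NO4

Walk through each heavy atom and fill implicit hydrogens from standard valence (C 4, N 3, O 2, S 2, halogen 1):
  atom 1: O, bond orders sum to 2 (valence 2) → 0 H
  atom 2: C, bond orders sum to 4 (valence 4) → 0 H
  atom 3: O, bond orders sum to 2 (valence 2) → 0 H
  atom 4: C, bond orders sum to 1 (valence 4) → 3 H
  atom 5: C with explicit H count 0
  atom 6: C, bond orders sum to 4 (valence 4) → 0 H
  atom 7: C, bond orders sum to 2 (valence 4) → 2 H
  atom 8: C, bond orders sum to 2 (valence 4) → 2 H
  atom 9: C, bond orders sum to 1 (valence 4) → 3 H
  atom 10: C, bond orders sum to 3 (valence 4) → 1 H
  atom 11: C, bond orders sum to 4 (valence 4) → 0 H
  atom 12: C, bond orders sum to 3 (valence 4) → 1 H
  atom 13: O, bond orders sum to 2 (valence 2) → 0 H
  atom 14: C, bond orders sum to 4 (valence 4) → 0 H
  atom 15: C, bond orders sum to 3 (valence 4) → 1 H
  atom 16: C, bond orders sum to 4 (valence 4) → 0 H
  atom 17: N, bond orders sum to 1 (valence 3) → 2 H
  atom 18: O, bond orders sum to 2 (valence 2) → 0 H
Totals → C:13, H:15, N:1, O:4.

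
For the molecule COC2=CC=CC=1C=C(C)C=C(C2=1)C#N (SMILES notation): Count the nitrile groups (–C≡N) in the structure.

The nitrile motif appears at heavy-atom position 14 in the SMILES.
Other groups present: 1 ether.
Nitrile count: 1.

1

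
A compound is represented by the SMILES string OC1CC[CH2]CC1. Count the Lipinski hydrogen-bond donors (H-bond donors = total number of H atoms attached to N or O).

Donors: find every N or O and count the H atoms it carries.
  atom 1 (O): bond orders sum to 1 → 1 H
Lipinski HBD = 1.

1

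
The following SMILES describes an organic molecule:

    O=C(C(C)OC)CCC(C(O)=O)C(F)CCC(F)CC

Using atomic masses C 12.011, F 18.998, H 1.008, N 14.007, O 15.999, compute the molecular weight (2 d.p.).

First, the molecular formula is C14H24F2O4 (counting implicit H from valence).
  C: 14 × 12.011 = 168.154
  F: 2 × 18.998 = 37.996
  H: 24 × 1.008 = 24.192
  O: 4 × 15.999 = 63.996
Sum: 14×12.011 + 2×18.998 + 24×1.008 + 4×15.999 = 294.338 → 294.34 g/mol.

294.34 g/mol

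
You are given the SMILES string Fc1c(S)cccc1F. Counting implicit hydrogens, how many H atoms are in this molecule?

Walk through each heavy atom and fill implicit hydrogens from standard valence (C 4, N 3, O 2, S 2, halogen 1); for lowercase aromatic atoms, an aromatic c carries 1 H when it has two neighbours and 0 H with three, and aromatic n carries 0 H:
  atom 1: F (halogen, monovalent) → 0 H
  atom 2: aromatic c, 3 neighbours → 0 H
  atom 3: aromatic c, 3 neighbours → 0 H
  atom 4: S, bond orders sum to 1 (valence 2) → 1 H
  atom 5: aromatic c, 2 neighbours → 1 H
  atom 6: aromatic c, 2 neighbours → 1 H
  atom 7: aromatic c, 2 neighbours → 1 H
  atom 8: aromatic c, 3 neighbours → 0 H
  atom 9: F (halogen, monovalent) → 0 H
Total hydrogens: 4.

4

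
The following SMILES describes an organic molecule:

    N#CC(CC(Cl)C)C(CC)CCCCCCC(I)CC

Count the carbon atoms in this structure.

17

Count every carbon token in the SMILES (each C, including those in ring-closure positions and inside branches).
Carbon count: 17.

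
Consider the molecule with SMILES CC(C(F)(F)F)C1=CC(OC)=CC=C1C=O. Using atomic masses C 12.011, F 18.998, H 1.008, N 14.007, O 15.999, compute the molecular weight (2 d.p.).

232.20 g/mol

First, the molecular formula is C11H11F3O2 (counting implicit H from valence).
  C: 11 × 12.011 = 132.121
  F: 3 × 18.998 = 56.994
  H: 11 × 1.008 = 11.088
  O: 2 × 15.999 = 31.998
Sum: 11×12.011 + 3×18.998 + 11×1.008 + 2×15.999 = 232.201 → 232.20 g/mol.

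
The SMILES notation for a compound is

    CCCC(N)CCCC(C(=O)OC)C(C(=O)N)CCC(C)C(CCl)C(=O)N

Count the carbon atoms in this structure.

Count every carbon token in the SMILES (each C, including those in ring-closure positions and inside branches).
Carbon count: 19.

19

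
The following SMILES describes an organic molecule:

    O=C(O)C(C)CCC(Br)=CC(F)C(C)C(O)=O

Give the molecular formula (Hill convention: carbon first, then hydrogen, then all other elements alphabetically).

C11H16BrFO4

Walk through each heavy atom and fill implicit hydrogens from standard valence (C 4, N 3, O 2, S 2, halogen 1):
  atom 1: O, bond orders sum to 2 (valence 2) → 0 H
  atom 2: C, bond orders sum to 4 (valence 4) → 0 H
  atom 3: O, bond orders sum to 1 (valence 2) → 1 H
  atom 4: C, bond orders sum to 3 (valence 4) → 1 H
  atom 5: C, bond orders sum to 1 (valence 4) → 3 H
  atom 6: C, bond orders sum to 2 (valence 4) → 2 H
  atom 7: C, bond orders sum to 2 (valence 4) → 2 H
  atom 8: C, bond orders sum to 4 (valence 4) → 0 H
  atom 9: Br (halogen, monovalent) → 0 H
  atom 10: C, bond orders sum to 3 (valence 4) → 1 H
  atom 11: C, bond orders sum to 3 (valence 4) → 1 H
  atom 12: F (halogen, monovalent) → 0 H
  atom 13: C, bond orders sum to 3 (valence 4) → 1 H
  atom 14: C, bond orders sum to 1 (valence 4) → 3 H
  atom 15: C, bond orders sum to 4 (valence 4) → 0 H
  atom 16: O, bond orders sum to 1 (valence 2) → 1 H
  atom 17: O, bond orders sum to 2 (valence 2) → 0 H
Totals → C:11, H:16, Br:1, F:1, O:4.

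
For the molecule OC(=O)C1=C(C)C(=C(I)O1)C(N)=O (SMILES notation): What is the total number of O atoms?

Scan the SMILES for O atoms (remember two-letter symbols like Cl and Br are single atoms).
Oxygen count: 4.

4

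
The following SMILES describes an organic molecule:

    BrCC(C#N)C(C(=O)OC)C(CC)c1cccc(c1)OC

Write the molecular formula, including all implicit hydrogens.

Walk through each heavy atom and fill implicit hydrogens from standard valence (C 4, N 3, O 2, S 2, halogen 1); for lowercase aromatic atoms, an aromatic c carries 1 H when it has two neighbours and 0 H with three, and aromatic n carries 0 H:
  atom 1: Br (halogen, monovalent) → 0 H
  atom 2: C, bond orders sum to 2 (valence 4) → 2 H
  atom 3: C, bond orders sum to 3 (valence 4) → 1 H
  atom 4: C, bond orders sum to 4 (valence 4) → 0 H
  atom 5: N, bond orders sum to 3 (valence 3) → 0 H
  atom 6: C, bond orders sum to 3 (valence 4) → 1 H
  atom 7: C, bond orders sum to 4 (valence 4) → 0 H
  atom 8: O, bond orders sum to 2 (valence 2) → 0 H
  atom 9: O, bond orders sum to 2 (valence 2) → 0 H
  atom 10: C, bond orders sum to 1 (valence 4) → 3 H
  atom 11: C, bond orders sum to 3 (valence 4) → 1 H
  atom 12: C, bond orders sum to 2 (valence 4) → 2 H
  atom 13: C, bond orders sum to 1 (valence 4) → 3 H
  atom 14: aromatic c, 3 neighbours → 0 H
  atom 15: aromatic c, 2 neighbours → 1 H
  atom 16: aromatic c, 2 neighbours → 1 H
  atom 17: aromatic c, 2 neighbours → 1 H
  atom 18: aromatic c, 3 neighbours → 0 H
  atom 19: aromatic c, 2 neighbours → 1 H
  atom 20: O, bond orders sum to 2 (valence 2) → 0 H
  atom 21: C, bond orders sum to 1 (valence 4) → 3 H
Totals → C:16, H:20, Br:1, N:1, O:3.
In Hill order: C16H20BrNO3.

C16H20BrNO3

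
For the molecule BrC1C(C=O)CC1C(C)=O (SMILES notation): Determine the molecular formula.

C7H9BrO2

Walk through each heavy atom and fill implicit hydrogens from standard valence (C 4, N 3, O 2, S 2, halogen 1):
  atom 1: Br (halogen, monovalent) → 0 H
  atom 2: C, bond orders sum to 3 (valence 4) → 1 H
  atom 3: C, bond orders sum to 3 (valence 4) → 1 H
  atom 4: C, bond orders sum to 3 (valence 4) → 1 H
  atom 5: O, bond orders sum to 2 (valence 2) → 0 H
  atom 6: C, bond orders sum to 2 (valence 4) → 2 H
  atom 7: C, bond orders sum to 3 (valence 4) → 1 H
  atom 8: C, bond orders sum to 4 (valence 4) → 0 H
  atom 9: C, bond orders sum to 1 (valence 4) → 3 H
  atom 10: O, bond orders sum to 2 (valence 2) → 0 H
Totals → C:7, H:9, Br:1, O:2.
In Hill order: C7H9BrO2.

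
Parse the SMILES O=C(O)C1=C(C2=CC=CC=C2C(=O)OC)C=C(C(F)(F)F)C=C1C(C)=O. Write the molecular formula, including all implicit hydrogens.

C18H13F3O5

Walk through each heavy atom and fill implicit hydrogens from standard valence (C 4, N 3, O 2, S 2, halogen 1):
  atom 1: O, bond orders sum to 2 (valence 2) → 0 H
  atom 2: C, bond orders sum to 4 (valence 4) → 0 H
  atom 3: O, bond orders sum to 1 (valence 2) → 1 H
  atom 4: C, bond orders sum to 4 (valence 4) → 0 H
  atom 5: C, bond orders sum to 4 (valence 4) → 0 H
  atom 6: C, bond orders sum to 4 (valence 4) → 0 H
  atom 7: C, bond orders sum to 3 (valence 4) → 1 H
  atom 8: C, bond orders sum to 3 (valence 4) → 1 H
  atom 9: C, bond orders sum to 3 (valence 4) → 1 H
  atom 10: C, bond orders sum to 3 (valence 4) → 1 H
  atom 11: C, bond orders sum to 4 (valence 4) → 0 H
  atom 12: C, bond orders sum to 4 (valence 4) → 0 H
  atom 13: O, bond orders sum to 2 (valence 2) → 0 H
  atom 14: O, bond orders sum to 2 (valence 2) → 0 H
  atom 15: C, bond orders sum to 1 (valence 4) → 3 H
  atom 16: C, bond orders sum to 3 (valence 4) → 1 H
  atom 17: C, bond orders sum to 4 (valence 4) → 0 H
  atom 18: C, bond orders sum to 4 (valence 4) → 0 H
  atom 19: F (halogen, monovalent) → 0 H
  atom 20: F (halogen, monovalent) → 0 H
  atom 21: F (halogen, monovalent) → 0 H
  atom 22: C, bond orders sum to 3 (valence 4) → 1 H
  atom 23: C, bond orders sum to 4 (valence 4) → 0 H
  atom 24: C, bond orders sum to 4 (valence 4) → 0 H
  atom 25: C, bond orders sum to 1 (valence 4) → 3 H
  atom 26: O, bond orders sum to 2 (valence 2) → 0 H
Totals → C:18, H:13, F:3, O:5.
In Hill order: C18H13F3O5.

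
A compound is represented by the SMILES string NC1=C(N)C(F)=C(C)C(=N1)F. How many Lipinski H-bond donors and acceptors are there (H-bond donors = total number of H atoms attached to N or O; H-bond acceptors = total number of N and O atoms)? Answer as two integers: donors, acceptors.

4, 3

Donors: find every N or O and count the H atoms it carries.
  atom 1 (N): bond orders sum to 1 → 2 H
  atom 4 (N): bond orders sum to 1 → 2 H
  atom 10 (N): bond orders sum to 3 → 0 H
Lipinski HBD = 4.
Acceptors: N atoms = 3, O atoms = 0 → HBA = 3.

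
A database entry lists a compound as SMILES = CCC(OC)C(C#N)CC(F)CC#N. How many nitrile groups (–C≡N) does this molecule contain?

The nitrile motif appears at heavy-atom positions 7, 13 in the SMILES.
Other groups present: 1 ether.
Nitrile count: 2.

2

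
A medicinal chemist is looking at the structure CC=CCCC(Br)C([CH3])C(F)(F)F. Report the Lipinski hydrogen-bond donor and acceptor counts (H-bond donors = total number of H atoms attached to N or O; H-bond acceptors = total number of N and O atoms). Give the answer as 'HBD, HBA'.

0, 0

Donors: find every N or O and count the H atoms it carries.
  (no N or O atoms present)
Lipinski HBD = 0.
Acceptors: N atoms = 0, O atoms = 0 → HBA = 0.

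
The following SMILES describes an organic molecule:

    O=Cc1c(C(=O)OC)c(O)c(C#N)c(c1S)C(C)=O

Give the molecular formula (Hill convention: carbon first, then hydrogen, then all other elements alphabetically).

Walk through each heavy atom and fill implicit hydrogens from standard valence (C 4, N 3, O 2, S 2, halogen 1); for lowercase aromatic atoms, an aromatic c carries 1 H when it has two neighbours and 0 H with three, and aromatic n carries 0 H:
  atom 1: O, bond orders sum to 2 (valence 2) → 0 H
  atom 2: C, bond orders sum to 3 (valence 4) → 1 H
  atom 3: aromatic c, 3 neighbours → 0 H
  atom 4: aromatic c, 3 neighbours → 0 H
  atom 5: C, bond orders sum to 4 (valence 4) → 0 H
  atom 6: O, bond orders sum to 2 (valence 2) → 0 H
  atom 7: O, bond orders sum to 2 (valence 2) → 0 H
  atom 8: C, bond orders sum to 1 (valence 4) → 3 H
  atom 9: aromatic c, 3 neighbours → 0 H
  atom 10: O, bond orders sum to 1 (valence 2) → 1 H
  atom 11: aromatic c, 3 neighbours → 0 H
  atom 12: C, bond orders sum to 4 (valence 4) → 0 H
  atom 13: N, bond orders sum to 3 (valence 3) → 0 H
  atom 14: aromatic c, 3 neighbours → 0 H
  atom 15: aromatic c, 3 neighbours → 0 H
  atom 16: S, bond orders sum to 1 (valence 2) → 1 H
  atom 17: C, bond orders sum to 4 (valence 4) → 0 H
  atom 18: C, bond orders sum to 1 (valence 4) → 3 H
  atom 19: O, bond orders sum to 2 (valence 2) → 0 H
Totals → C:12, H:9, N:1, O:5, S:1.

C12H9NO5S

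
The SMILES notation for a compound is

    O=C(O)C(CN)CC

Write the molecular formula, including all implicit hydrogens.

C5H11NO2

Walk through each heavy atom and fill implicit hydrogens from standard valence (C 4, N 3, O 2, S 2, halogen 1):
  atom 1: O, bond orders sum to 2 (valence 2) → 0 H
  atom 2: C, bond orders sum to 4 (valence 4) → 0 H
  atom 3: O, bond orders sum to 1 (valence 2) → 1 H
  atom 4: C, bond orders sum to 3 (valence 4) → 1 H
  atom 5: C, bond orders sum to 2 (valence 4) → 2 H
  atom 6: N, bond orders sum to 1 (valence 3) → 2 H
  atom 7: C, bond orders sum to 2 (valence 4) → 2 H
  atom 8: C, bond orders sum to 1 (valence 4) → 3 H
Totals → C:5, H:11, N:1, O:2.
In Hill order: C5H11NO2.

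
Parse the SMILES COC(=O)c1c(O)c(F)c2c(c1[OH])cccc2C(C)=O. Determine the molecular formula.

Walk through each heavy atom and fill implicit hydrogens from standard valence (C 4, N 3, O 2, S 2, halogen 1); for lowercase aromatic atoms, an aromatic c carries 1 H when it has two neighbours and 0 H with three, and aromatic n carries 0 H:
  atom 1: C, bond orders sum to 1 (valence 4) → 3 H
  atom 2: O, bond orders sum to 2 (valence 2) → 0 H
  atom 3: C, bond orders sum to 4 (valence 4) → 0 H
  atom 4: O, bond orders sum to 2 (valence 2) → 0 H
  atom 5: aromatic c, 3 neighbours → 0 H
  atom 6: aromatic c, 3 neighbours → 0 H
  atom 7: O, bond orders sum to 1 (valence 2) → 1 H
  atom 8: aromatic c, 3 neighbours → 0 H
  atom 9: F (halogen, monovalent) → 0 H
  atom 10: aromatic c, 3 neighbours → 0 H
  atom 11: aromatic c, 3 neighbours → 0 H
  atom 12: aromatic c, 3 neighbours → 0 H
  atom 13: O with explicit H count 1
  atom 14: aromatic c, 2 neighbours → 1 H
  atom 15: aromatic c, 2 neighbours → 1 H
  atom 16: aromatic c, 2 neighbours → 1 H
  atom 17: aromatic c, 3 neighbours → 0 H
  atom 18: C, bond orders sum to 4 (valence 4) → 0 H
  atom 19: C, bond orders sum to 1 (valence 4) → 3 H
  atom 20: O, bond orders sum to 2 (valence 2) → 0 H
Totals → C:14, H:11, F:1, O:5.

C14H11FO5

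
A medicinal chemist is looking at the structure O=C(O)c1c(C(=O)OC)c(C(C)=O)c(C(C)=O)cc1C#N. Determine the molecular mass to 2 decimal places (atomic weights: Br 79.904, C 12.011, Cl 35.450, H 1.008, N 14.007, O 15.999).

289.24 g/mol

First, the molecular formula is C14H11NO6 (counting implicit H from valence).
  C: 14 × 12.011 = 168.154
  H: 11 × 1.008 = 11.088
  N: 1 × 14.007 = 14.007
  O: 6 × 15.999 = 95.994
Sum: 14×12.011 + 11×1.008 + 1×14.007 + 6×15.999 = 289.243 → 289.24 g/mol.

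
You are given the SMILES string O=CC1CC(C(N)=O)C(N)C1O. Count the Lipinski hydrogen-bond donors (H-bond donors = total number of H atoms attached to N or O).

Donors: find every N or O and count the H atoms it carries.
  atom 1 (O): bond orders sum to 2 → 0 H
  atom 7 (N): bond orders sum to 1 → 2 H
  atom 8 (O): bond orders sum to 2 → 0 H
  atom 10 (N): bond orders sum to 1 → 2 H
  atom 12 (O): bond orders sum to 1 → 1 H
Lipinski HBD = 5.

5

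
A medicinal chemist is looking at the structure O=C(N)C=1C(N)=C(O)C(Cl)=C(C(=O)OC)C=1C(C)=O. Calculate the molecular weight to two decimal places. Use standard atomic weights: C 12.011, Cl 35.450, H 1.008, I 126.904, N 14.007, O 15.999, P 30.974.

First, the molecular formula is C11H11ClN2O5 (counting implicit H from valence).
  C: 11 × 12.011 = 132.121
  Cl: 1 × 35.450 = 35.450
  H: 11 × 1.008 = 11.088
  N: 2 × 14.007 = 28.014
  O: 5 × 15.999 = 79.995
Sum: 11×12.011 + 1×35.450 + 11×1.008 + 2×14.007 + 5×15.999 = 286.668 → 286.67 g/mol.

286.67 g/mol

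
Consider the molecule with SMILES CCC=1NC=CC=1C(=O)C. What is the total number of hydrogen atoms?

11

Walk through each heavy atom and fill implicit hydrogens from standard valence (C 4, N 3, O 2, S 2, halogen 1):
  atom 1: C, bond orders sum to 1 (valence 4) → 3 H
  atom 2: C, bond orders sum to 2 (valence 4) → 2 H
  atom 3: C, bond orders sum to 4 (valence 4) → 0 H
  atom 4: N, bond orders sum to 2 (valence 3) → 1 H
  atom 5: C, bond orders sum to 3 (valence 4) → 1 H
  atom 6: C, bond orders sum to 3 (valence 4) → 1 H
  atom 7: C, bond orders sum to 4 (valence 4) → 0 H
  atom 8: C, bond orders sum to 4 (valence 4) → 0 H
  atom 9: O, bond orders sum to 2 (valence 2) → 0 H
  atom 10: C, bond orders sum to 1 (valence 4) → 3 H
Total hydrogens: 11.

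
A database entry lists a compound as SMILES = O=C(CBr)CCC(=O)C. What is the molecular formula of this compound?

C6H9BrO2

Walk through each heavy atom and fill implicit hydrogens from standard valence (C 4, N 3, O 2, S 2, halogen 1):
  atom 1: O, bond orders sum to 2 (valence 2) → 0 H
  atom 2: C, bond orders sum to 4 (valence 4) → 0 H
  atom 3: C, bond orders sum to 2 (valence 4) → 2 H
  atom 4: Br (halogen, monovalent) → 0 H
  atom 5: C, bond orders sum to 2 (valence 4) → 2 H
  atom 6: C, bond orders sum to 2 (valence 4) → 2 H
  atom 7: C, bond orders sum to 4 (valence 4) → 0 H
  atom 8: O, bond orders sum to 2 (valence 2) → 0 H
  atom 9: C, bond orders sum to 1 (valence 4) → 3 H
Totals → C:6, H:9, Br:1, O:2.
In Hill order: C6H9BrO2.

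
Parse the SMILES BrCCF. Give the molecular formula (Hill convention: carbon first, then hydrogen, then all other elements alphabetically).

C2H4BrF

Walk through each heavy atom and fill implicit hydrogens from standard valence (C 4, N 3, O 2, S 2, halogen 1):
  atom 1: Br (halogen, monovalent) → 0 H
  atom 2: C, bond orders sum to 2 (valence 4) → 2 H
  atom 3: C, bond orders sum to 2 (valence 4) → 2 H
  atom 4: F (halogen, monovalent) → 0 H
Totals → C:2, H:4, Br:1, F:1.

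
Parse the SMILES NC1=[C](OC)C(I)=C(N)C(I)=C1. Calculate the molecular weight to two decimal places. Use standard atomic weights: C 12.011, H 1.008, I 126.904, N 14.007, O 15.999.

389.96 g/mol

First, the molecular formula is C7H8I2N2O (counting implicit H from valence).
  C: 7 × 12.011 = 84.077
  H: 8 × 1.008 = 8.064
  I: 2 × 126.904 = 253.808
  N: 2 × 14.007 = 28.014
  O: 1 × 15.999 = 15.999
Sum: 7×12.011 + 8×1.008 + 2×126.904 + 2×14.007 + 1×15.999 = 389.962 → 389.96 g/mol.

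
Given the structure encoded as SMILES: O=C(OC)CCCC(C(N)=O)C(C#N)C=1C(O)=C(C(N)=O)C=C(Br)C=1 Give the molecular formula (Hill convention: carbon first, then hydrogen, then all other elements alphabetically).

C16H18BrN3O5

Walk through each heavy atom and fill implicit hydrogens from standard valence (C 4, N 3, O 2, S 2, halogen 1):
  atom 1: O, bond orders sum to 2 (valence 2) → 0 H
  atom 2: C, bond orders sum to 4 (valence 4) → 0 H
  atom 3: O, bond orders sum to 2 (valence 2) → 0 H
  atom 4: C, bond orders sum to 1 (valence 4) → 3 H
  atom 5: C, bond orders sum to 2 (valence 4) → 2 H
  atom 6: C, bond orders sum to 2 (valence 4) → 2 H
  atom 7: C, bond orders sum to 2 (valence 4) → 2 H
  atom 8: C, bond orders sum to 3 (valence 4) → 1 H
  atom 9: C, bond orders sum to 4 (valence 4) → 0 H
  atom 10: N, bond orders sum to 1 (valence 3) → 2 H
  atom 11: O, bond orders sum to 2 (valence 2) → 0 H
  atom 12: C, bond orders sum to 3 (valence 4) → 1 H
  atom 13: C, bond orders sum to 4 (valence 4) → 0 H
  atom 14: N, bond orders sum to 3 (valence 3) → 0 H
  atom 15: C, bond orders sum to 4 (valence 4) → 0 H
  atom 16: C, bond orders sum to 4 (valence 4) → 0 H
  atom 17: O, bond orders sum to 1 (valence 2) → 1 H
  atom 18: C, bond orders sum to 4 (valence 4) → 0 H
  atom 19: C, bond orders sum to 4 (valence 4) → 0 H
  atom 20: N, bond orders sum to 1 (valence 3) → 2 H
  atom 21: O, bond orders sum to 2 (valence 2) → 0 H
  atom 22: C, bond orders sum to 3 (valence 4) → 1 H
  atom 23: C, bond orders sum to 4 (valence 4) → 0 H
  atom 24: Br (halogen, monovalent) → 0 H
  atom 25: C, bond orders sum to 3 (valence 4) → 1 H
Totals → C:16, H:18, Br:1, N:3, O:5.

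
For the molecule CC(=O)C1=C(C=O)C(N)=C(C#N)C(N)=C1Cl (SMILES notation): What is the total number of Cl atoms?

Scan the SMILES for Cl atoms (remember two-letter symbols like Cl and Br are single atoms).
Chlorine count: 1.

1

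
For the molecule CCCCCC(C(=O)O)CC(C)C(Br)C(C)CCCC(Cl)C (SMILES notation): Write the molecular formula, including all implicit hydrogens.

C18H34BrClO2

Walk through each heavy atom and fill implicit hydrogens from standard valence (C 4, N 3, O 2, S 2, halogen 1):
  atom 1: C, bond orders sum to 1 (valence 4) → 3 H
  atom 2: C, bond orders sum to 2 (valence 4) → 2 H
  atom 3: C, bond orders sum to 2 (valence 4) → 2 H
  atom 4: C, bond orders sum to 2 (valence 4) → 2 H
  atom 5: C, bond orders sum to 2 (valence 4) → 2 H
  atom 6: C, bond orders sum to 3 (valence 4) → 1 H
  atom 7: C, bond orders sum to 4 (valence 4) → 0 H
  atom 8: O, bond orders sum to 2 (valence 2) → 0 H
  atom 9: O, bond orders sum to 1 (valence 2) → 1 H
  atom 10: C, bond orders sum to 2 (valence 4) → 2 H
  atom 11: C, bond orders sum to 3 (valence 4) → 1 H
  atom 12: C, bond orders sum to 1 (valence 4) → 3 H
  atom 13: C, bond orders sum to 3 (valence 4) → 1 H
  atom 14: Br (halogen, monovalent) → 0 H
  atom 15: C, bond orders sum to 3 (valence 4) → 1 H
  atom 16: C, bond orders sum to 1 (valence 4) → 3 H
  atom 17: C, bond orders sum to 2 (valence 4) → 2 H
  atom 18: C, bond orders sum to 2 (valence 4) → 2 H
  atom 19: C, bond orders sum to 2 (valence 4) → 2 H
  atom 20: C, bond orders sum to 3 (valence 4) → 1 H
  atom 21: Cl (halogen, monovalent) → 0 H
  atom 22: C, bond orders sum to 1 (valence 4) → 3 H
Totals → C:18, H:34, Br:1, Cl:1, O:2.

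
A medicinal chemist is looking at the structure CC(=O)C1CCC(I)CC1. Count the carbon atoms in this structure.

8

Count every carbon token in the SMILES (each C, including those in ring-closure positions and inside branches).
Carbon count: 8.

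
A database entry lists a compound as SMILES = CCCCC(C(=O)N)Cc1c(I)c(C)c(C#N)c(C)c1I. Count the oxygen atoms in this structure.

1

Scan the SMILES for O atoms (remember two-letter symbols like Cl and Br are single atoms).
Oxygen count: 1.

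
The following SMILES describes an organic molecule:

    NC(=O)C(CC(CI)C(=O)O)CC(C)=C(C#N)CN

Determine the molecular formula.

C12H18IN3O3

Walk through each heavy atom and fill implicit hydrogens from standard valence (C 4, N 3, O 2, S 2, halogen 1):
  atom 1: N, bond orders sum to 1 (valence 3) → 2 H
  atom 2: C, bond orders sum to 4 (valence 4) → 0 H
  atom 3: O, bond orders sum to 2 (valence 2) → 0 H
  atom 4: C, bond orders sum to 3 (valence 4) → 1 H
  atom 5: C, bond orders sum to 2 (valence 4) → 2 H
  atom 6: C, bond orders sum to 3 (valence 4) → 1 H
  atom 7: C, bond orders sum to 2 (valence 4) → 2 H
  atom 8: I (halogen, monovalent) → 0 H
  atom 9: C, bond orders sum to 4 (valence 4) → 0 H
  atom 10: O, bond orders sum to 2 (valence 2) → 0 H
  atom 11: O, bond orders sum to 1 (valence 2) → 1 H
  atom 12: C, bond orders sum to 2 (valence 4) → 2 H
  atom 13: C, bond orders sum to 4 (valence 4) → 0 H
  atom 14: C, bond orders sum to 1 (valence 4) → 3 H
  atom 15: C, bond orders sum to 4 (valence 4) → 0 H
  atom 16: C, bond orders sum to 4 (valence 4) → 0 H
  atom 17: N, bond orders sum to 3 (valence 3) → 0 H
  atom 18: C, bond orders sum to 2 (valence 4) → 2 H
  atom 19: N, bond orders sum to 1 (valence 3) → 2 H
Totals → C:12, H:18, I:1, N:3, O:3.
In Hill order: C12H18IN3O3.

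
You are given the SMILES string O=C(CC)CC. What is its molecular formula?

C5H10O

Walk through each heavy atom and fill implicit hydrogens from standard valence (C 4, N 3, O 2, S 2, halogen 1):
  atom 1: O, bond orders sum to 2 (valence 2) → 0 H
  atom 2: C, bond orders sum to 4 (valence 4) → 0 H
  atom 3: C, bond orders sum to 2 (valence 4) → 2 H
  atom 4: C, bond orders sum to 1 (valence 4) → 3 H
  atom 5: C, bond orders sum to 2 (valence 4) → 2 H
  atom 6: C, bond orders sum to 1 (valence 4) → 3 H
Totals → C:5, H:10, O:1.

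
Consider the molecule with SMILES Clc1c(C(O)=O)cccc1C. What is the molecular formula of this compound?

Walk through each heavy atom and fill implicit hydrogens from standard valence (C 4, N 3, O 2, S 2, halogen 1); for lowercase aromatic atoms, an aromatic c carries 1 H when it has two neighbours and 0 H with three, and aromatic n carries 0 H:
  atom 1: Cl (halogen, monovalent) → 0 H
  atom 2: aromatic c, 3 neighbours → 0 H
  atom 3: aromatic c, 3 neighbours → 0 H
  atom 4: C, bond orders sum to 4 (valence 4) → 0 H
  atom 5: O, bond orders sum to 1 (valence 2) → 1 H
  atom 6: O, bond orders sum to 2 (valence 2) → 0 H
  atom 7: aromatic c, 2 neighbours → 1 H
  atom 8: aromatic c, 2 neighbours → 1 H
  atom 9: aromatic c, 2 neighbours → 1 H
  atom 10: aromatic c, 3 neighbours → 0 H
  atom 11: C, bond orders sum to 1 (valence 4) → 3 H
Totals → C:8, H:7, Cl:1, O:2.

C8H7ClO2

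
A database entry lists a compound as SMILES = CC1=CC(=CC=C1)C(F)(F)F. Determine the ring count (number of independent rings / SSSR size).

1

In SMILES, each pair of matching ring-closure digits denotes one ring-closing bond; the number of such bonds equals the number of independent rings.
Ring-closure bonds here: 1.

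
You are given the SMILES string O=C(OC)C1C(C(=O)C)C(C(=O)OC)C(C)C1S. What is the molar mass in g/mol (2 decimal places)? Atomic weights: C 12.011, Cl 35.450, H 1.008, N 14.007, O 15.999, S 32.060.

274.33 g/mol

First, the molecular formula is C12H18O5S (counting implicit H from valence).
  C: 12 × 12.011 = 144.132
  H: 18 × 1.008 = 18.144
  O: 5 × 15.999 = 79.995
  S: 1 × 32.060 = 32.060
Sum: 12×12.011 + 18×1.008 + 5×15.999 + 1×32.060 = 274.331 → 274.33 g/mol.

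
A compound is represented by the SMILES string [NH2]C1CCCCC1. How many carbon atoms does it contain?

6

Count every carbon token in the SMILES (each C, including those in ring-closure positions and inside branches).
Carbon count: 6.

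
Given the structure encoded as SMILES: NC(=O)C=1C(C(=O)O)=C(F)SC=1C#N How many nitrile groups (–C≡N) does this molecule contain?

The nitrile motif appears at heavy-atom position 13 in the SMILES.
Other groups present: 1 amide, 1 carboxylic acid.
Nitrile count: 1.

1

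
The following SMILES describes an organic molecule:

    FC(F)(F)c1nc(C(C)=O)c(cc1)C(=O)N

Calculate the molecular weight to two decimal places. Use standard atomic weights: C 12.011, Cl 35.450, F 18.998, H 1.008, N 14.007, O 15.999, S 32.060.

232.16 g/mol

First, the molecular formula is C9H7F3N2O2 (counting implicit H from valence).
  C: 9 × 12.011 = 108.099
  F: 3 × 18.998 = 56.994
  H: 7 × 1.008 = 7.056
  N: 2 × 14.007 = 28.014
  O: 2 × 15.999 = 31.998
Sum: 9×12.011 + 3×18.998 + 7×1.008 + 2×14.007 + 2×15.999 = 232.161 → 232.16 g/mol.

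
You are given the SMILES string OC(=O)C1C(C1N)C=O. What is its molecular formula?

Walk through each heavy atom and fill implicit hydrogens from standard valence (C 4, N 3, O 2, S 2, halogen 1):
  atom 1: O, bond orders sum to 1 (valence 2) → 1 H
  atom 2: C, bond orders sum to 4 (valence 4) → 0 H
  atom 3: O, bond orders sum to 2 (valence 2) → 0 H
  atom 4: C, bond orders sum to 3 (valence 4) → 1 H
  atom 5: C, bond orders sum to 3 (valence 4) → 1 H
  atom 6: C, bond orders sum to 3 (valence 4) → 1 H
  atom 7: N, bond orders sum to 1 (valence 3) → 2 H
  atom 8: C, bond orders sum to 3 (valence 4) → 1 H
  atom 9: O, bond orders sum to 2 (valence 2) → 0 H
Totals → C:5, H:7, N:1, O:3.

C5H7NO3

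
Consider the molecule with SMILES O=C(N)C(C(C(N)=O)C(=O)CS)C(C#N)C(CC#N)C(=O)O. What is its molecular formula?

Walk through each heavy atom and fill implicit hydrogens from standard valence (C 4, N 3, O 2, S 2, halogen 1):
  atom 1: O, bond orders sum to 2 (valence 2) → 0 H
  atom 2: C, bond orders sum to 4 (valence 4) → 0 H
  atom 3: N, bond orders sum to 1 (valence 3) → 2 H
  atom 4: C, bond orders sum to 3 (valence 4) → 1 H
  atom 5: C, bond orders sum to 3 (valence 4) → 1 H
  atom 6: C, bond orders sum to 4 (valence 4) → 0 H
  atom 7: N, bond orders sum to 1 (valence 3) → 2 H
  atom 8: O, bond orders sum to 2 (valence 2) → 0 H
  atom 9: C, bond orders sum to 4 (valence 4) → 0 H
  atom 10: O, bond orders sum to 2 (valence 2) → 0 H
  atom 11: C, bond orders sum to 2 (valence 4) → 2 H
  atom 12: S, bond orders sum to 1 (valence 2) → 1 H
  atom 13: C, bond orders sum to 3 (valence 4) → 1 H
  atom 14: C, bond orders sum to 4 (valence 4) → 0 H
  atom 15: N, bond orders sum to 3 (valence 3) → 0 H
  atom 16: C, bond orders sum to 3 (valence 4) → 1 H
  atom 17: C, bond orders sum to 2 (valence 4) → 2 H
  atom 18: C, bond orders sum to 4 (valence 4) → 0 H
  atom 19: N, bond orders sum to 3 (valence 3) → 0 H
  atom 20: C, bond orders sum to 4 (valence 4) → 0 H
  atom 21: O, bond orders sum to 2 (valence 2) → 0 H
  atom 22: O, bond orders sum to 1 (valence 2) → 1 H
Totals → C:12, H:14, N:4, O:5, S:1.
In Hill order: C12H14N4O5S.

C12H14N4O5S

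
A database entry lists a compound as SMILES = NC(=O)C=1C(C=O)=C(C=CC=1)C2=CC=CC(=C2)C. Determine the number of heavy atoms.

18

Every atom symbol written in the SMILES (organic subset) is one heavy atom; implicit H are not written.
Heavy atoms by element → C:15, N:1, O:2.
Total: 18.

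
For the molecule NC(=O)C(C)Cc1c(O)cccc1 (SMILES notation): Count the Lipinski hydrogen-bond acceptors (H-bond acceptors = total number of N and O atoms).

3

N atoms: 1; O atoms: 2.
Lipinski HBA = 1 + 2 = 3.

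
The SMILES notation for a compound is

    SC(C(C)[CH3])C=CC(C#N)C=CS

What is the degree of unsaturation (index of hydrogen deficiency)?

4

Degree of unsaturation = (number of rings) + (number of π bonds).
Ring closures in the SMILES: 0.
π bonds: 2 double bonds (each 1 DoU), 1 triple bond (each 2 DoU) → 4 DoU from unsaturation.
Total DoU = 0 + 4 = 4.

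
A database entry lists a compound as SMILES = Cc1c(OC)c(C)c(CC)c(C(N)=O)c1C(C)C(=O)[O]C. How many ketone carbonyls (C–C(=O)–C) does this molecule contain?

0

Scan the SMILES for the ketone motif — none present.
Groups that are present: 1 amide, 1 ester, 1 ether.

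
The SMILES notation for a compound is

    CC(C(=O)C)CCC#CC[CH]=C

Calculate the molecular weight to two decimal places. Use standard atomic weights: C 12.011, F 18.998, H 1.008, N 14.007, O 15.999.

First, the molecular formula is C11H16O (counting implicit H from valence).
  C: 11 × 12.011 = 132.121
  H: 16 × 1.008 = 16.128
  O: 1 × 15.999 = 15.999
Sum: 11×12.011 + 16×1.008 + 1×15.999 = 164.248 → 164.25 g/mol.

164.25 g/mol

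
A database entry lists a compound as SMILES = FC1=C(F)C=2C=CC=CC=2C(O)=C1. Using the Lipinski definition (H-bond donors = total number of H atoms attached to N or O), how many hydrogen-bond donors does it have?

1

Donors: find every N or O and count the H atoms it carries.
  atom 12 (O): bond orders sum to 1 → 1 H
Lipinski HBD = 1.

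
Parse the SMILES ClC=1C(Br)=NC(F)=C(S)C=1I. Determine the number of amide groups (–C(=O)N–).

0

Scan the SMILES for the amide motif — none present.
Groups that are present: 1 thiol.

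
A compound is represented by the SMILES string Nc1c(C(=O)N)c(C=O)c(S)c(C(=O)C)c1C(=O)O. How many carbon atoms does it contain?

Count every carbon token in the SMILES (each C, including those in ring-closure positions and inside branches).
Carbon count: 11.

11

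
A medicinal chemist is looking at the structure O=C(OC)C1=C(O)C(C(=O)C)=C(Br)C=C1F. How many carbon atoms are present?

Count every carbon token in the SMILES (each C, including those in ring-closure positions and inside branches).
Carbon count: 10.

10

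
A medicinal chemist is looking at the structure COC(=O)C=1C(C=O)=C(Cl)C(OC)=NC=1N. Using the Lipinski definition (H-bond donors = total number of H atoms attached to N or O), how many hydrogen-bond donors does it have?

Donors: find every N or O and count the H atoms it carries.
  atom 2 (O): bond orders sum to 2 → 0 H
  atom 4 (O): bond orders sum to 2 → 0 H
  atom 8 (O): bond orders sum to 2 → 0 H
  atom 12 (O): bond orders sum to 2 → 0 H
  atom 14 (N): bond orders sum to 3 → 0 H
  atom 16 (N): bond orders sum to 1 → 2 H
Lipinski HBD = 2.

2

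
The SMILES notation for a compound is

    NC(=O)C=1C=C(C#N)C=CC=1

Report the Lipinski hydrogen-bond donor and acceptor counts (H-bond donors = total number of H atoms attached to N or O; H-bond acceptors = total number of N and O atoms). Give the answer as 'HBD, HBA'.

2, 3

Donors: find every N or O and count the H atoms it carries.
  atom 1 (N): bond orders sum to 1 → 2 H
  atom 3 (O): bond orders sum to 2 → 0 H
  atom 8 (N): bond orders sum to 3 → 0 H
Lipinski HBD = 2.
Acceptors: N atoms = 2, O atoms = 1 → HBA = 3.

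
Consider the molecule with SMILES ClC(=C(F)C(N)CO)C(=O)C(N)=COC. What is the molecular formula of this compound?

Walk through each heavy atom and fill implicit hydrogens from standard valence (C 4, N 3, O 2, S 2, halogen 1):
  atom 1: Cl (halogen, monovalent) → 0 H
  atom 2: C, bond orders sum to 4 (valence 4) → 0 H
  atom 3: C, bond orders sum to 4 (valence 4) → 0 H
  atom 4: F (halogen, monovalent) → 0 H
  atom 5: C, bond orders sum to 3 (valence 4) → 1 H
  atom 6: N, bond orders sum to 1 (valence 3) → 2 H
  atom 7: C, bond orders sum to 2 (valence 4) → 2 H
  atom 8: O, bond orders sum to 1 (valence 2) → 1 H
  atom 9: C, bond orders sum to 4 (valence 4) → 0 H
  atom 10: O, bond orders sum to 2 (valence 2) → 0 H
  atom 11: C, bond orders sum to 4 (valence 4) → 0 H
  atom 12: N, bond orders sum to 1 (valence 3) → 2 H
  atom 13: C, bond orders sum to 3 (valence 4) → 1 H
  atom 14: O, bond orders sum to 2 (valence 2) → 0 H
  atom 15: C, bond orders sum to 1 (valence 4) → 3 H
Totals → C:8, H:12, Cl:1, F:1, N:2, O:3.
In Hill order: C8H12ClFN2O3.

C8H12ClFN2O3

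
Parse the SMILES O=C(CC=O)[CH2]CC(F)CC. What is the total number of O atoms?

2

Scan the SMILES for O atoms (remember two-letter symbols like Cl and Br are single atoms).
Oxygen count: 2.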